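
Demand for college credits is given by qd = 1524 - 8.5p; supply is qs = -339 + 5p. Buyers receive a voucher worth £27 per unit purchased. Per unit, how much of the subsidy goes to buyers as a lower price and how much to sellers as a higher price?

Pre-subsidy: 1524 - 8.5p = -339 + 5p gives p* = 138, q* = 351.
With the rebate, buyers effectively pay pb = ps − 27, where ps is the price sellers receive.
Demand in terms of ps becomes qd = 1524 − 8.5(ps − 27) = 1753.5 - 8.5ps. Setting this equal to supply: 1753.5 - 8.5ps = -339 + 5ps, so ps = 155.
Buyers pay pb = 155 − 27 = 128; q' = -339 + 5·155 = 436.
Buyers' price falls by p* − pb = 138 − 128 = 10; sellers' price rises by ps − p* = 155 − 138 = 17.

Buyers gain £10 per unit; sellers gain £17 per unit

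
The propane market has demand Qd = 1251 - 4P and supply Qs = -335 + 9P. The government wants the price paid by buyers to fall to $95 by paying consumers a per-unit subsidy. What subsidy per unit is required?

Required subsidy s = $39 per unit

At a buyer price of 95, quantity demanded is 1251 − 4·95 = 871.
Sellers supply 871 only when they receive Ps with -335 + 9·Ps = 871, i.e. Ps = 134.
s = Ps − Pb = 134 − 95 = 39.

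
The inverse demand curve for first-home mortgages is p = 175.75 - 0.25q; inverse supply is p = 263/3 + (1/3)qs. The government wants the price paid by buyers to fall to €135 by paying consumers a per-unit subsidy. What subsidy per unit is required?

At a buyer price of 135, quantity demanded is 703 − 4·135 = 163.
Sellers supply 163 only when they receive ps = 263/3 + (1/3)·163 = 142.
s = ps − pb = 142 − 135 = 7.

Required subsidy s = €7 per unit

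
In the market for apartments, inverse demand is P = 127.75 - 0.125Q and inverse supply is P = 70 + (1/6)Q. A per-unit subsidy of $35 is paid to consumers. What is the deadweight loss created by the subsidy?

Pre-subsidy: 127.75 - 0.125Q = 70 + (1/6)Q gives Q* = 198 and P* = 103.
With the rebate, buyers effectively pay Pb = Ps − 35, where Ps is the price sellers receive.
On the curves, Pb = 127.75 - 0.125Q and Ps = 70 + (1/6)Q; the wedge Ps − Pb = 35 gives 70 + (1/6)Q − (127.75 - 0.125Q) = 35, so Q' = 318.
Then Pb = 127.75 − 0.125·318 = 88 and Ps = 70 + (1/6)·318 = 123.
The subsidy expands output by 318 − 198 = 120 past the efficient level; on those units the gap between marginal cost and willingness to pay runs from 0 up to 35.
DWL = ½ × 35 × 120 = 2100.

Deadweight loss = $2100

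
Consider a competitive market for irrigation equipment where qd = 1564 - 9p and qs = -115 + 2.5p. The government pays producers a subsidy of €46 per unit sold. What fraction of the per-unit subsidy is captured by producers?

Producer share = 18/23

Pre-subsidy: 1564 - 9p = -115 + 2.5p gives p* = 146, q* = 250.
With the subsidy, sellers receive ps = pb + 46 for each unit, where pb is the price buyers pay.
Supply in terms of pb becomes qs = -115 + 2.5(pb + 46) = 0 + 2.5pb. Setting this equal to demand: 1564 - 9pb = 0 + 2.5pb, so pb = 136.
Sellers receive ps = 136 + 46 = 182; q' = 1564 − 9·136 = 340.
Buyers' price falls by p* − pb = 146 − 136 = 10; sellers' price rises by ps − p* = 182 − 146 = 36.
So producers capture 36/46 = 18/23 of each unit of subsidy.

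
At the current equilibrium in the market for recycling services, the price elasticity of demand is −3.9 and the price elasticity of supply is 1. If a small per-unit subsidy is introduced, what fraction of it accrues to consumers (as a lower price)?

For a small subsidy around the equilibrium, the benefit split depends on the relative slopes, which at a point are proportional to the elasticities.
Buyer share = εs/(εs + |εd|) = 1/(1 + 3.9) = 10/49; seller share = |εd|/(εs + |εd|) = 39/49.

Consumer share = 10/49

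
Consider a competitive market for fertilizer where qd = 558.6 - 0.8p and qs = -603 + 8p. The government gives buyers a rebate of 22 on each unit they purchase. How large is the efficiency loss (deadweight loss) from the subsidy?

Deadweight loss = 176

Pre-subsidy: 558.6 - 0.8p = -603 + 8p gives p* = 132, q* = 453.
With the rebate, buyers effectively pay pb = ps − 22, where ps is the price sellers receive.
Demand in terms of ps becomes qd = 558.6 − 0.8(ps − 22) = 576.2 - 0.8ps. Setting this equal to supply: 576.2 - 0.8ps = -603 + 8ps, so ps = 134.
Buyers pay pb = 134 − 22 = 112; q' = -603 + 8·134 = 469.
The subsidy expands output by 469 − 453 = 16 past the efficient level; on those units the gap between marginal cost and willingness to pay runs from 0 up to 22.
DWL = ½ × 22 × 16 = 176.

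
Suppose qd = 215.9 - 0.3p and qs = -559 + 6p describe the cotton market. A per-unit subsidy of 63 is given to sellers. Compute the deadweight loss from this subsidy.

Pre-subsidy: 215.9 - 0.3p = -559 + 6p gives p* = 123, q* = 179.
With the subsidy, sellers receive ps = pb + 63 for each unit, where pb is the price buyers pay.
Supply in terms of pb becomes qs = -559 + 6(pb + 63) = -181 + 6pb. Setting this equal to demand: 215.9 - 0.3pb = -181 + 6pb, so pb = 63.
Sellers receive ps = 63 + 63 = 126; q' = 215.9 − 0.3·63 = 197.
The subsidy expands output by 197 − 179 = 18 past the efficient level; on those units the gap between marginal cost and willingness to pay runs from 0 up to 63.
DWL = ½ × 63 × 18 = 567.

Deadweight loss = 567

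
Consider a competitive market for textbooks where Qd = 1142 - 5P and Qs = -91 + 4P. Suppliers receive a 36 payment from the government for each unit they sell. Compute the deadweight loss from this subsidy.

Pre-subsidy: 1142 - 5P = -91 + 4P gives P* = 137, Q* = 457.
With the subsidy, sellers receive Ps = Pb + 36 for each unit, where Pb is the price buyers pay.
Supply in terms of Pb becomes Qs = -91 + 4(Pb + 36) = 53 + 4Pb. Setting this equal to demand: 1142 - 5Pb = 53 + 4Pb, so Pb = 121.
Sellers receive Ps = 121 + 36 = 157; Q' = 1142 − 5·121 = 537.
The subsidy expands output by 537 − 457 = 80 past the efficient level; on those units the gap between marginal cost and willingness to pay runs from 0 up to 36.
DWL = ½ × 36 × 80 = 1440.

Deadweight loss = 1440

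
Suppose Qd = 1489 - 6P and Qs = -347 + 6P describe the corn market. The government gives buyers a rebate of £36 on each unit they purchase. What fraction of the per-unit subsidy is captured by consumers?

Pre-subsidy: 1489 - 6P = -347 + 6P gives P* = 153, Q* = 571.
With the rebate, buyers effectively pay Pb = Ps − 36, where Ps is the price sellers receive.
Demand in terms of Ps becomes Qd = 1489 − 6(Ps − 36) = 1705 - 6Ps. Setting this equal to supply: 1705 - 6Ps = -347 + 6Ps, so Ps = 171.
Buyers pay Pb = 171 − 36 = 135; Q' = -347 + 6·171 = 679.
Buyers' price falls by P* − Pb = 153 − 135 = 18; sellers' price rises by Ps − P* = 171 − 153 = 18.
So consumers capture 18/36 = 0.5 of each unit of subsidy.

Consumer share = 0.5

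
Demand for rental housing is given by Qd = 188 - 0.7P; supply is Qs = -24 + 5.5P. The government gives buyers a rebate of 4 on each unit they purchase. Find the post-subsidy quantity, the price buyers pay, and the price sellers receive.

Q' = 5163/31; buyers pay 950/31; sellers receive 1074/31

Pre-subsidy: 188 - 0.7P = -24 + 5.5P gives P* = 1060/31, Q* = 5086/31.
With the rebate, buyers effectively pay Pb = Ps − 4, where Ps is the price sellers receive.
Demand in terms of Ps becomes Qd = 188 − 0.7(Ps − 4) = 190.8 - 0.7Ps. Setting this equal to supply: 190.8 - 0.7Ps = -24 + 5.5Ps, so Ps = 1074/31.
Buyers pay Pb = 1074/31 − 4 = 950/31; Q' = -24 + 5.5·(1074/31) = 5163/31.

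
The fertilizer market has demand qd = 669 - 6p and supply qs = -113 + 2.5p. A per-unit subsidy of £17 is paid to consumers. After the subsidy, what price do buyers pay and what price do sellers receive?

Pre-subsidy: 669 - 6p = -113 + 2.5p gives p* = 92, q* = 117.
With the rebate, buyers effectively pay pb = ps − 17, where ps is the price sellers receive.
Demand in terms of ps becomes qd = 669 − 6(ps − 17) = 771 - 6ps. Setting this equal to supply: 771 - 6ps = -113 + 2.5ps, so ps = 104.
Buyers pay pb = 104 − 17 = 87; q' = -113 + 2.5·104 = 147.

Buyers pay £87; sellers receive £104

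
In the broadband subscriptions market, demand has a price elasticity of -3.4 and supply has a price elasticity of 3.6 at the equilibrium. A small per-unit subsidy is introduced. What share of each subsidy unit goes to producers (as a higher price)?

Producer share = 17/35

For a small subsidy around the equilibrium, the benefit split depends on the relative slopes, which at a point are proportional to the elasticities.
Buyer share = εs/(εs + |εd|) = 3.6/(3.6 + 3.4) = 18/35; seller share = |εd|/(εs + |εd|) = 17/35.
So producers capture 17/35 of the subsidy.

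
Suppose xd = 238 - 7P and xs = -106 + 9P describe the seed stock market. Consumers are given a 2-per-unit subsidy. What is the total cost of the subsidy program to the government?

Pre-subsidy: 238 - 7P = -106 + 9P gives P* = 21.5, x* = 87.5.
With the rebate, buyers effectively pay Pb = Ps − 2, where Ps is the price sellers receive.
Demand in terms of Ps becomes xd = 238 − 7(Ps − 2) = 252 - 7Ps. Setting this equal to supply: 252 - 7Ps = -106 + 9Ps, so Ps = 22.375.
Buyers pay Pb = 22.375 − 2 = 20.375; x' = -106 + 9·22.375 = 95.375.
Government outlay = subsidy × quantity = 2 × 95.375 = 190.75.

Government cost = 190.75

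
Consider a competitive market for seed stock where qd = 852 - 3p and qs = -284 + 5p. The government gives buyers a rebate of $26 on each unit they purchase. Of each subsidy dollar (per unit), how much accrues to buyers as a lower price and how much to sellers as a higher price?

Buyers gain $16.25 per unit; sellers gain $9.75 per unit

Pre-subsidy: 852 - 3p = -284 + 5p gives p* = 142, q* = 426.
With the rebate, buyers effectively pay pb = ps − 26, where ps is the price sellers receive.
Demand in terms of ps becomes qd = 852 − 3(ps − 26) = 930 - 3ps. Setting this equal to supply: 930 - 3ps = -284 + 5ps, so ps = 151.75.
Buyers pay pb = 151.75 − 26 = 125.75; q' = -284 + 5·151.75 = 474.75.
Buyers' price falls by p* − pb = 142 − 125.75 = 16.25; sellers' price rises by ps − p* = 151.75 − 142 = 9.75.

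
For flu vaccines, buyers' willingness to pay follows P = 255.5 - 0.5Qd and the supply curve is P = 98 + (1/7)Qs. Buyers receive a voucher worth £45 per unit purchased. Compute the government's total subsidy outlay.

Government cost = £14175

Pre-subsidy: 255.5 - 0.5Q = 98 + (1/7)Q gives Q* = 245 and P* = 133.
With the rebate, buyers effectively pay Pb = Ps − 45, where Ps is the price sellers receive.
On the curves, Pb = 255.5 - 0.5Q and Ps = 98 + (1/7)Q; the wedge Ps − Pb = 45 gives 98 + (1/7)Q − (255.5 - 0.5Q) = 45, so Q' = 315.
Then Pb = 255.5 − 0.5·315 = 98 and Ps = 98 + (1/7)·315 = 143.
Government outlay = subsidy × quantity = 45 × 315 = 14175.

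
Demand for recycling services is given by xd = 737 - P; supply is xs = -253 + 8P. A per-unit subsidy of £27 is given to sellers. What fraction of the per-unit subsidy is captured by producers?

Pre-subsidy: 737 - P = -253 + 8P gives P* = 110, x* = 627.
With the subsidy, sellers receive Ps = Pb + 27 for each unit, where Pb is the price buyers pay.
Supply in terms of Pb becomes xs = -253 + 8(Pb + 27) = -37 + 8Pb. Setting this equal to demand: 737 - Pb = -37 + 8Pb, so Pb = 86.
Sellers receive Ps = 86 + 27 = 113; x' = 737 − 1·86 = 651.
Buyers' price falls by P* − Pb = 110 − 86 = 24; sellers' price rises by Ps − P* = 113 − 110 = 3.
So producers capture 3/27 = 1/9 of each unit of subsidy.

Producer share = 1/9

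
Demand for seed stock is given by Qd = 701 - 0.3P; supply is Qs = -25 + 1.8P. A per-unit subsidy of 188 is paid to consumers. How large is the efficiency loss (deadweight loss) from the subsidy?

Pre-subsidy: 701 - 0.3P = -25 + 1.8P gives P* = 2420/7, Q* = 4181/7.
With the rebate, buyers effectively pay Pb = Ps − 188, where Ps is the price sellers receive.
Demand in terms of Ps becomes Qd = 701 − 0.3(Ps − 188) = 757.4 - 0.3Ps. Setting this equal to supply: 757.4 - 0.3Ps = -25 + 1.8Ps, so Ps = 2608/7.
Buyers pay Pb = 2608/7 − 188 = 1292/7; Q' = -25 + 1.8·(2608/7) = 22597/35.
The subsidy expands output by 22597/35 − 4181/7 = 1692/35 past the efficient level; on those units the gap between marginal cost and willingness to pay runs from 0 up to 188.
DWL = ½ × 188 × 1692/35 = 159048/35.

Deadweight loss = 159048/35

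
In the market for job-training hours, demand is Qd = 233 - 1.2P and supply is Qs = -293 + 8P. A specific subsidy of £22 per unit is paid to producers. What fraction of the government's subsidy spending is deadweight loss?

DWL / government spending = 264/4309

Pre-subsidy: 233 - 1.2P = -293 + 8P gives P* = 1315/23, Q* = 3781/23.
With the subsidy, sellers receive Ps = Pb + 22 for each unit, where Pb is the price buyers pay.
Supply in terms of Pb becomes Qs = -293 + 8(Pb + 22) = -117 + 8Pb. Setting this equal to demand: 233 - 1.2Pb = -117 + 8Pb, so Pb = 875/23.
Sellers receive Ps = 875/23 + 22 = 1381/23; Q' = 233 − 1.2·(875/23) = 4309/23.
ΔCS = ½(3781/23 + 4309/23)(1315/23 − 875/23) = 1779800/529; ΔPS = ½(3781/23 + 4309/23)(1381/23 − 1315/23) = 266970/529.
Government spending = 22 × 4309/23 = 94798/23.
DWL = ½ × 22 × (4309/23 − 3781/23) = 5808/23; fraction = (5808/23) / (94798/23) = 264/4309.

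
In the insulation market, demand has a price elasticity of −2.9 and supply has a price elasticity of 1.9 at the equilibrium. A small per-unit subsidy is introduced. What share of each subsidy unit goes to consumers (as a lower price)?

For a small subsidy around the equilibrium, the benefit split depends on the relative slopes, which at a point are proportional to the elasticities.
Buyer share = εs/(εs + |εd|) = 1.9/(1.9 + 2.9) = 19/48; seller share = |εd|/(εs + |εd|) = 29/48.

Consumer share = 19/48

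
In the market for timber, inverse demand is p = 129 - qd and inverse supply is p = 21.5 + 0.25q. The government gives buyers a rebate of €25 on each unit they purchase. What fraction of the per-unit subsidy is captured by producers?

Producer share = 0.2

Pre-subsidy: 129 - q = 21.5 + 0.25q gives q* = 86 and p* = 43.
With the rebate, buyers effectively pay pb = ps − 25, where ps is the price sellers receive.
On the curves, pb = 129 - q and ps = 21.5 + 0.25q; the wedge ps − pb = 25 gives 21.5 + 0.25q − (129 - q) = 25, so q' = 106.
Then pb = 129 − 1·106 = 23 and ps = 21.5 + 0.25·106 = 48.
Buyers' price falls by p* − pb = 43 − 23 = 20; sellers' price rises by ps − p* = 48 − 43 = 5.
So producers capture 5/25 = 0.2 of each unit of subsidy.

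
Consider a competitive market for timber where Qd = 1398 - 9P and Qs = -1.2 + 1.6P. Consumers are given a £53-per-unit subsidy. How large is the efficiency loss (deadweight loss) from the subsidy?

Pre-subsidy: 1398 - 9P = -1.2 + 1.6P gives P* = 132, Q* = 210.
With the rebate, buyers effectively pay Pb = Ps − 53, where Ps is the price sellers receive.
Demand in terms of Ps becomes Qd = 1398 − 9(Ps − 53) = 1875 - 9Ps. Setting this equal to supply: 1875 - 9Ps = -1.2 + 1.6Ps, so Ps = 177.
Buyers pay Pb = 177 − 53 = 124; Q' = -1.2 + 1.6·177 = 282.
The subsidy expands output by 282 − 210 = 72 past the efficient level; on those units the gap between marginal cost and willingness to pay runs from 0 up to 53.
DWL = ½ × 53 × 72 = 1908.

Deadweight loss = £1908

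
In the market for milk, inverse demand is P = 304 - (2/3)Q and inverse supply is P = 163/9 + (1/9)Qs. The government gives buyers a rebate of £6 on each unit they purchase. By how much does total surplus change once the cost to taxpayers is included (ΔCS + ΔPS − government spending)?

Pre-subsidy: 304 - (2/3)Q = 163/9 + (1/9)Q gives Q* = 2573/7 and P* = 1238/21.
With the rebate, buyers effectively pay Pb = Ps − 6, where Ps is the price sellers receive.
On the curves, Pb = 304 - (2/3)Q and Ps = 163/9 + (1/9)Q; the wedge Ps − Pb = 6 gives 163/9 + (1/9)Q − (304 - (2/3)Q) = 6, so Q' = 2627/7.
Then Pb = 304 − (2/3)·(2627/7) = 1130/21 and Ps = 163/9 + (1/9)·(2627/7) = 1256/21.
ΔCS = ½(2573/7 + 2627/7)(1238/21 − 1130/21) = 93600/49; ΔPS = ½(2573/7 + 2627/7)(1256/21 − 1238/21) = 15600/49.
Government spending = 6 × 2627/7 = 15762/7.
Net change = 93600/49 + 15600/49 − 15762/7 = -162/7. The loss equals the DWL triangle ½·6·54/7.

Net change in total surplus = -162/7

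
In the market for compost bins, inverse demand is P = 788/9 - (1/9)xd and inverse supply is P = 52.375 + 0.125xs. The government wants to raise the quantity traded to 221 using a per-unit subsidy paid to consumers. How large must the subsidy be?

At x = 221, from the demand curve buyers pay Pb = 788/9 − (1/9)·221 = 63; from the supply curve sellers need Ps = 52.375 + 0.125·221 = 80.
The subsidy must fill the gap: s = Ps − Pb = 80 − 63 = 17.

Required subsidy s = 17 per unit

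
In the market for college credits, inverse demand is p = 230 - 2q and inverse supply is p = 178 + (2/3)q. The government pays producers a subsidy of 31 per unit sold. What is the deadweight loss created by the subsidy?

Deadweight loss = 180.1875

Pre-subsidy: 230 - 2q = 178 + (2/3)q gives q* = 19.5 and p* = 191.
With the subsidy, sellers receive ps = pb + 31 for each unit, where pb is the price buyers pay.
On the curves, pb = 230 - 2q and ps = 178 + (2/3)q; the wedge ps − pb = 31 gives 178 + (2/3)q − (230 - 2q) = 31, so q' = 31.125.
Then pb = 230 − 2·31.125 = 167.75 and ps = 178 + (2/3)·31.125 = 198.75.
The subsidy expands output by 31.125 − 19.5 = 11.625 past the efficient level; on those units the gap between marginal cost and willingness to pay runs from 0 up to 31.
DWL = ½ × 31 × 11.625 = 180.1875.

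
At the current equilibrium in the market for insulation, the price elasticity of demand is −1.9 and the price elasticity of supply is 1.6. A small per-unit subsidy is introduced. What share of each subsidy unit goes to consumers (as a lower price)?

Consumer share = 16/35

For a small subsidy around the equilibrium, the benefit split depends on the relative slopes, which at a point are proportional to the elasticities.
Buyer share = εs/(εs + |εd|) = 1.6/(1.6 + 1.9) = 16/35; seller share = |εd|/(εs + |εd|) = 19/35.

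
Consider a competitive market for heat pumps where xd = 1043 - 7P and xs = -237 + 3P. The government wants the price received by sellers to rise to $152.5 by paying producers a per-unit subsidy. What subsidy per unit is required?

Required subsidy s = $35 per unit

At a seller price of 152.5, quantity supplied is -237 + 3·152.5 = 220.5.
Buyers absorb 220.5 only when they pay Pb with 1043 − 7·Pb = 220.5, i.e. Pb = 117.5.
s = Ps − Pb = 152.5 − 117.5 = 35.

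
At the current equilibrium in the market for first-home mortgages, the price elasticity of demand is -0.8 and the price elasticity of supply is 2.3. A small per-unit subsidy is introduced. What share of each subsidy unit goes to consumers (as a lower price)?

Consumer share = 23/31

For a small subsidy around the equilibrium, the benefit split depends on the relative slopes, which at a point are proportional to the elasticities.
Buyer share = εs/(εs + |εd|) = 2.3/(2.3 + 0.8) = 23/31; seller share = |εd|/(εs + |εd|) = 8/31.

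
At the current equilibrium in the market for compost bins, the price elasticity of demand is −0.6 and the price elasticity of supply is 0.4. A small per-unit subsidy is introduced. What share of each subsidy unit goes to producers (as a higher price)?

Producer share = 0.6

For a small subsidy around the equilibrium, the benefit split depends on the relative slopes, which at a point are proportional to the elasticities.
Buyer share = εs/(εs + |εd|) = 0.4/(0.4 + 0.6) = 0.4; seller share = |εd|/(εs + |εd|) = 0.6.
So producers capture 0.6 of the subsidy.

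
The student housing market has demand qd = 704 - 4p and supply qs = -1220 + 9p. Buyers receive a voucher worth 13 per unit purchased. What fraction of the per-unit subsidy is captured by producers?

Pre-subsidy: 704 - 4p = -1220 + 9p gives p* = 148, q* = 112.
With the rebate, buyers effectively pay pb = ps − 13, where ps is the price sellers receive.
Demand in terms of ps becomes qd = 704 − 4(ps − 13) = 756 - 4ps. Setting this equal to supply: 756 - 4ps = -1220 + 9ps, so ps = 152.
Buyers pay pb = 152 − 13 = 139; q' = -1220 + 9·152 = 148.
Buyers' price falls by p* − pb = 148 − 139 = 9; sellers' price rises by ps − p* = 152 − 148 = 4.
So producers capture 4/13 = 4/13 of each unit of subsidy.

Producer share = 4/13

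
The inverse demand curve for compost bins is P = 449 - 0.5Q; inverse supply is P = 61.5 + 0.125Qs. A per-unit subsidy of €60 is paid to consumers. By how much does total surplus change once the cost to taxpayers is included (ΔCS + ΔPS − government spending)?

Net change in total surplus = -€2880

Pre-subsidy: 449 - 0.5Q = 61.5 + 0.125Q gives Q* = 620 and P* = 139.
With the rebate, buyers effectively pay Pb = Ps − 60, where Ps is the price sellers receive.
On the curves, Pb = 449 - 0.5Q and Ps = 61.5 + 0.125Q; the wedge Ps − Pb = 60 gives 61.5 + 0.125Q − (449 - 0.5Q) = 60, so Q' = 716.
Then Pb = 449 − 0.5·716 = 91 and Ps = 61.5 + 0.125·716 = 151.
ΔCS = ½(620 + 716)(139 − 91) = 32064; ΔPS = ½(620 + 716)(151 − 139) = 8016.
Government spending = 60 × 716 = 42960.
Net change = 32064 + 8016 − 42960 = -2880. The loss equals the DWL triangle ½·60·96.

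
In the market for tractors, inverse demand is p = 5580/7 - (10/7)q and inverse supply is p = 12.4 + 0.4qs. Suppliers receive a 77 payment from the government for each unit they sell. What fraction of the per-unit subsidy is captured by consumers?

Pre-subsidy: 5580/7 - (10/7)q = 12.4 + 0.4q gives q* = 429.15625 and p* = 184.0625.
With the subsidy, sellers receive ps = pb + 77 for each unit, where pb is the price buyers pay.
On the curves, pb = 5580/7 - (10/7)q and ps = 12.4 + 0.4q; the wedge ps − pb = 77 gives 12.4 + 0.4q − (5580/7 - (10/7)q) = 77, so q' = 471.265625.
Then pb = 5580/7 − (10/7)·471.265625 = 123.90625 and ps = 12.4 + 0.4·471.265625 = 200.90625.
Buyers' price falls by p* − pb = 184.0625 − 123.90625 = 60.15625; sellers' price rises by ps − p* = 200.90625 − 184.0625 = 16.84375.
So consumers capture 60.15625/77 = 0.78125 of each unit of subsidy.

Consumer share = 0.78125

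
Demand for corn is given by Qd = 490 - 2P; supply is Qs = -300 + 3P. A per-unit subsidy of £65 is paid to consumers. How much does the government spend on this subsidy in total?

Government cost = £16380

Pre-subsidy: 490 - 2P = -300 + 3P gives P* = 158, Q* = 174.
With the rebate, buyers effectively pay Pb = Ps − 65, where Ps is the price sellers receive.
Demand in terms of Ps becomes Qd = 490 − 2(Ps − 65) = 620 - 2Ps. Setting this equal to supply: 620 - 2Ps = -300 + 3Ps, so Ps = 184.
Buyers pay Pb = 184 − 65 = 119; Q' = -300 + 3·184 = 252.
Government outlay = subsidy × quantity = 65 × 252 = 16380.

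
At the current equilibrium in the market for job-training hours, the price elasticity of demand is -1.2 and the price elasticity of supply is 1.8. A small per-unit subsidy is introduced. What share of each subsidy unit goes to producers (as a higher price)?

For a small subsidy around the equilibrium, the benefit split depends on the relative slopes, which at a point are proportional to the elasticities.
Buyer share = εs/(εs + |εd|) = 1.8/(1.8 + 1.2) = 0.6; seller share = |εd|/(εs + |εd|) = 0.4.
So producers capture 0.4 of the subsidy.

Producer share = 0.4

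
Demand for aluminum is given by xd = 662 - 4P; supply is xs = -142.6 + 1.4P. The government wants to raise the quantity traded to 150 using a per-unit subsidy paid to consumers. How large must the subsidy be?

Required subsidy s = 81 per unit

At x = 150, invert demand for the buyer price: Pb = (662 − 150)/4 = 128; invert supply for the seller price: Ps = (150 − (-142.6))/1.4 = 209.
The subsidy must fill the gap: s = Ps − Pb = 209 − 128 = 81.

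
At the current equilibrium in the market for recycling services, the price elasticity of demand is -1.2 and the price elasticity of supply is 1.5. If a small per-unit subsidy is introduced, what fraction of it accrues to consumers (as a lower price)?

Consumer share = 5/9

For a small subsidy around the equilibrium, the benefit split depends on the relative slopes, which at a point are proportional to the elasticities.
Buyer share = εs/(εs + |εd|) = 1.5/(1.5 + 1.2) = 5/9; seller share = |εd|/(εs + |εd|) = 4/9.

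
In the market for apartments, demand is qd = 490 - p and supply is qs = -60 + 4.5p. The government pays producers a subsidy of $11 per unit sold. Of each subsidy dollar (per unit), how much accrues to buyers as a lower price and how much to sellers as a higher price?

Pre-subsidy: 490 - p = -60 + 4.5p gives p* = 100, q* = 390.
With the subsidy, sellers receive ps = pb + 11 for each unit, where pb is the price buyers pay.
Supply in terms of pb becomes qs = -60 + 4.5(pb + 11) = -10.5 + 4.5pb. Setting this equal to demand: 490 - pb = -10.5 + 4.5pb, so pb = 91.
Sellers receive ps = 91 + 11 = 102; q' = 490 − 1·91 = 399.
Buyers' price falls by p* − pb = 100 − 91 = 9; sellers' price rises by ps − p* = 102 − 100 = 2.

Buyers gain $9 per unit; sellers gain $2 per unit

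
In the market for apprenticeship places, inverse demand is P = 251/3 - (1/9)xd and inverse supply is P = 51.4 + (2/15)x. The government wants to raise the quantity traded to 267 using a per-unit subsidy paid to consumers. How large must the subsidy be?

Required subsidy s = 33 per unit

At x = 267, from the demand curve buyers pay Pb = 251/3 − (1/9)·267 = 54; from the supply curve sellers need Ps = 51.4 + (2/15)·267 = 87.
The subsidy must fill the gap: s = Ps − Pb = 87 − 54 = 33.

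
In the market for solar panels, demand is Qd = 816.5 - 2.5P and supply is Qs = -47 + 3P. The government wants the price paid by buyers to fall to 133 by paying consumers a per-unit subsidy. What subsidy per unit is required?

At a buyer price of 133, quantity demanded is 816.5 − 2.5·133 = 484.
Sellers supply 484 only when they receive Ps with -47 + 3·Ps = 484, i.e. Ps = 177.
s = Ps − Pb = 177 − 133 = 44.

Required subsidy s = 44 per unit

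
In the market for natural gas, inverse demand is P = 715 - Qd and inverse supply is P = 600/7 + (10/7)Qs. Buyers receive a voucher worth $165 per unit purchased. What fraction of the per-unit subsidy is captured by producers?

Producer share = 10/17

Pre-subsidy: 715 - Q = 600/7 + (10/7)Q gives Q* = 4405/17 and P* = 7750/17.
With the rebate, buyers effectively pay Pb = Ps − 165, where Ps is the price sellers receive.
On the curves, Pb = 715 - Q and Ps = 600/7 + (10/7)Q; the wedge Ps − Pb = 165 gives 600/7 + (10/7)Q − (715 - Q) = 165, so Q' = 5560/17.
Then Pb = 715 − 1·(5560/17) = 6595/17 and Ps = 600/7 + (10/7)·(5560/17) = 9400/17.
Buyers' price falls by P* − Pb = 7750/17 − 6595/17 = 1155/17; sellers' price rises by Ps − P* = 9400/17 − 7750/17 = 1650/17.
So producers capture (1650/17)/165 = 10/17 of each unit of subsidy.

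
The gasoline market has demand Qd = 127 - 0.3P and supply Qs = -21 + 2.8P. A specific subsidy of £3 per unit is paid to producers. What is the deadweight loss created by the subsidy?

Deadweight loss = 189/155

Pre-subsidy: 127 - 0.3P = -21 + 2.8P gives P* = 1480/31, Q* = 3493/31.
With the subsidy, sellers receive Ps = Pb + 3 for each unit, where Pb is the price buyers pay.
Supply in terms of Pb becomes Qs = -21 + 2.8(Pb + 3) = -12.6 + 2.8Pb. Setting this equal to demand: 127 - 0.3Pb = -12.6 + 2.8Pb, so Pb = 1396/31.
Sellers receive Ps = 1396/31 + 3 = 1489/31; Q' = 127 − 0.3·(1396/31) = 17591/155.
The subsidy expands output by 17591/155 − 3493/31 = 126/155 past the efficient level; on those units the gap between marginal cost and willingness to pay runs from 0 up to 3.
DWL = ½ × 3 × 126/155 = 189/155.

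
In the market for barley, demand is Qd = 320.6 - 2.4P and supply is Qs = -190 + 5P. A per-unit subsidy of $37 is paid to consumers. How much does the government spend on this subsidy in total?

Pre-subsidy: 320.6 - 2.4P = -190 + 5P gives P* = 69, Q* = 155.
With the rebate, buyers effectively pay Pb = Ps − 37, where Ps is the price sellers receive.
Demand in terms of Ps becomes Qd = 320.6 − 2.4(Ps − 37) = 409.4 - 2.4Ps. Setting this equal to supply: 409.4 - 2.4Ps = -190 + 5Ps, so Ps = 81.
Buyers pay Pb = 81 − 37 = 44; Q' = -190 + 5·81 = 215.
Government outlay = subsidy × quantity = 37 × 215 = 7955.

Government cost = $7955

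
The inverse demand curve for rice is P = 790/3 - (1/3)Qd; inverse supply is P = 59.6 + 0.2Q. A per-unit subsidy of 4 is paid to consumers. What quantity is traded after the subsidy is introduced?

Q' = 389.5

Pre-subsidy: 790/3 - (1/3)Q = 59.6 + 0.2Q gives Q* = 382 and P* = 136.
With the rebate, buyers effectively pay Pb = Ps − 4, where Ps is the price sellers receive.
On the curves, Pb = 790/3 - (1/3)Q and Ps = 59.6 + 0.2Q; the wedge Ps − Pb = 4 gives 59.6 + 0.2Q − (790/3 - (1/3)Q) = 4, so Q' = 389.5.
Then Pb = 790/3 − (1/3)·389.5 = 133.5 and Ps = 59.6 + 0.2·389.5 = 137.5.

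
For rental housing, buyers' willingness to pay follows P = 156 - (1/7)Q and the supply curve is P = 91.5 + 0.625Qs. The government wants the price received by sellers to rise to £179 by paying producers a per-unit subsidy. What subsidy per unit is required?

Required subsidy s = £43 per unit

At a seller price of 179, quantity supplied is -146.4 + 1.6·179 = 140.
Buyers absorb 140 only when they pay Pb = 156 − (1/7)·140 = 136.
s = Ps − Pb = 179 − 136 = 43.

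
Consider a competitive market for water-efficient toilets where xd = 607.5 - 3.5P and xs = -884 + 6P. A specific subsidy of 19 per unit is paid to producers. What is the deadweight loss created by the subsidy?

Pre-subsidy: 607.5 - 3.5P = -884 + 6P gives P* = 157, x* = 58.
With the subsidy, sellers receive Ps = Pb + 19 for each unit, where Pb is the price buyers pay.
Supply in terms of Pb becomes xs = -884 + 6(Pb + 19) = -770 + 6Pb. Setting this equal to demand: 607.5 - 3.5Pb = -770 + 6Pb, so Pb = 145.
Sellers receive Ps = 145 + 19 = 164; x' = 607.5 − 3.5·145 = 100.
The subsidy expands output by 100 − 58 = 42 past the efficient level; on those units the gap between marginal cost and willingness to pay runs from 0 up to 19.
DWL = ½ × 19 × 42 = 399.

Deadweight loss = 399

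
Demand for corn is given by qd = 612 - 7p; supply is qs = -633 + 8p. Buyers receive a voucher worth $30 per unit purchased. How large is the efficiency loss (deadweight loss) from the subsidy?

Deadweight loss = $1680

Pre-subsidy: 612 - 7p = -633 + 8p gives p* = 83, q* = 31.
With the rebate, buyers effectively pay pb = ps − 30, where ps is the price sellers receive.
Demand in terms of ps becomes qd = 612 − 7(ps − 30) = 822 - 7ps. Setting this equal to supply: 822 - 7ps = -633 + 8ps, so ps = 97.
Buyers pay pb = 97 − 30 = 67; q' = -633 + 8·97 = 143.
The subsidy expands output by 143 − 31 = 112 past the efficient level; on those units the gap between marginal cost and willingness to pay runs from 0 up to 30.
DWL = ½ × 30 × 112 = 1680.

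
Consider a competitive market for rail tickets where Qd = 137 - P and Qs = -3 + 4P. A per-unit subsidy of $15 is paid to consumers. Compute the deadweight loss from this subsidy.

Pre-subsidy: 137 - P = -3 + 4P gives P* = 28, Q* = 109.
With the rebate, buyers effectively pay Pb = Ps − 15, where Ps is the price sellers receive.
Demand in terms of Ps becomes Qd = 137 − 1(Ps − 15) = 152 - Ps. Setting this equal to supply: 152 - Ps = -3 + 4Ps, so Ps = 31.
Buyers pay Pb = 31 − 15 = 16; Q' = -3 + 4·31 = 121.
The subsidy expands output by 121 − 109 = 12 past the efficient level; on those units the gap between marginal cost and willingness to pay runs from 0 up to 15.
DWL = ½ × 15 × 12 = 90.

Deadweight loss = $90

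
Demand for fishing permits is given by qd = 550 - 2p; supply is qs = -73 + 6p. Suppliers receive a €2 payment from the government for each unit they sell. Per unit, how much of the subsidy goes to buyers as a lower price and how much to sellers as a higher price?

Pre-subsidy: 550 - 2p = -73 + 6p gives p* = 77.875, q* = 394.25.
With the subsidy, sellers receive ps = pb + 2 for each unit, where pb is the price buyers pay.
Supply in terms of pb becomes qs = -73 + 6(pb + 2) = -61 + 6pb. Setting this equal to demand: 550 - 2pb = -61 + 6pb, so pb = 76.375.
Sellers receive ps = 76.375 + 2 = 78.375; q' = 550 − 2·76.375 = 397.25.
Buyers' price falls by p* − pb = 77.875 − 76.375 = 1.5; sellers' price rises by ps − p* = 78.375 − 77.875 = 0.5.

Buyers gain €1.5 per unit; sellers gain €0.5 per unit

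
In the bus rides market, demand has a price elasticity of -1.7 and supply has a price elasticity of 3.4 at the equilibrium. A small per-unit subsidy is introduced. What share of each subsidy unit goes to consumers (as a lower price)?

Consumer share = 2/3

For a small subsidy around the equilibrium, the benefit split depends on the relative slopes, which at a point are proportional to the elasticities.
Buyer share = εs/(εs + |εd|) = 3.4/(3.4 + 1.7) = 2/3; seller share = |εd|/(εs + |εd|) = 1/3.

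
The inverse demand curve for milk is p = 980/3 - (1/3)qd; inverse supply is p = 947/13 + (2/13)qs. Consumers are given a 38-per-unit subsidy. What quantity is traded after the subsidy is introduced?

q' = 599

Pre-subsidy: 980/3 - (1/3)q = 947/13 + (2/13)q gives q* = 521 and p* = 153.
With the rebate, buyers effectively pay pb = ps − 38, where ps is the price sellers receive.
On the curves, pb = 980/3 - (1/3)q and ps = 947/13 + (2/13)q; the wedge ps − pb = 38 gives 947/13 + (2/13)q − (980/3 - (1/3)q) = 38, so q' = 599.
Then pb = 980/3 − (1/3)·599 = 127 and ps = 947/13 + (2/13)·599 = 165.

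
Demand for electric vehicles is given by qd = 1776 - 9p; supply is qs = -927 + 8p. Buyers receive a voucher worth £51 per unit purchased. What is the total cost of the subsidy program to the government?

Pre-subsidy: 1776 - 9p = -927 + 8p gives p* = 159, q* = 345.
With the rebate, buyers effectively pay pb = ps − 51, where ps is the price sellers receive.
Demand in terms of ps becomes qd = 1776 − 9(ps − 51) = 2235 - 9ps. Setting this equal to supply: 2235 - 9ps = -927 + 8ps, so ps = 186.
Buyers pay pb = 186 − 51 = 135; q' = -927 + 8·186 = 561.
Government outlay = subsidy × quantity = 51 × 561 = 28611.

Government cost = £28611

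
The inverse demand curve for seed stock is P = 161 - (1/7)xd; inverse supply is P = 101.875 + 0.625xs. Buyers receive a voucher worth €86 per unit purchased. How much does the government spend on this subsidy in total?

Pre-subsidy: 161 - (1/7)x = 101.875 + 0.625x gives x* = 77 and P* = 150.
With the rebate, buyers effectively pay Pb = Ps − 86, where Ps is the price sellers receive.
On the curves, Pb = 161 - (1/7)x and Ps = 101.875 + 0.625x; the wedge Ps − Pb = 86 gives 101.875 + 0.625x − (161 - (1/7)x) = 86, so x' = 189.
Then Pb = 161 − (1/7)·189 = 134 and Ps = 101.875 + 0.625·189 = 220.
Government outlay = subsidy × quantity = 86 × 189 = 16254.

Government cost = €16254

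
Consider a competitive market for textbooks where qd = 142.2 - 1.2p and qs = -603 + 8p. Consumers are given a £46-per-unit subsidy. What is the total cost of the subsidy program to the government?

Government cost = £4278

Pre-subsidy: 142.2 - 1.2p = -603 + 8p gives p* = 81, q* = 45.
With the rebate, buyers effectively pay pb = ps − 46, where ps is the price sellers receive.
Demand in terms of ps becomes qd = 142.2 − 1.2(ps − 46) = 197.4 - 1.2ps. Setting this equal to supply: 197.4 - 1.2ps = -603 + 8ps, so ps = 87.
Buyers pay pb = 87 − 46 = 41; q' = -603 + 8·87 = 93.
Government outlay = subsidy × quantity = 46 × 93 = 4278.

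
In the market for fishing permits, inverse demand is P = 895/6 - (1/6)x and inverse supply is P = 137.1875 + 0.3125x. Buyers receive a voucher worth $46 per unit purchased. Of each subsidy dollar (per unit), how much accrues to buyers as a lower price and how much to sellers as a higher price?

Buyers gain $16 per unit; sellers gain $30 per unit

Pre-subsidy: 895/6 - (1/6)x = 137.1875 + 0.3125x gives x* = 25 and P* = 145.
With the rebate, buyers effectively pay Pb = Ps − 46, where Ps is the price sellers receive.
On the curves, Pb = 895/6 - (1/6)x and Ps = 137.1875 + 0.3125x; the wedge Ps − Pb = 46 gives 137.1875 + 0.3125x − (895/6 - (1/6)x) = 46, so x' = 121.
Then Pb = 895/6 − (1/6)·121 = 129 and Ps = 137.1875 + 0.3125·121 = 175.
Buyers' price falls by P* − Pb = 145 − 129 = 16; sellers' price rises by Ps − P* = 175 − 145 = 30.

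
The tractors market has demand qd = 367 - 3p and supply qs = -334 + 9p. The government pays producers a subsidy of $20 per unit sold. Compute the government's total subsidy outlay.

Pre-subsidy: 367 - 3p = -334 + 9p gives p* = 701/12, q* = 191.75.
With the subsidy, sellers receive ps = pb + 20 for each unit, where pb is the price buyers pay.
Supply in terms of pb becomes qs = -334 + 9(pb + 20) = -154 + 9pb. Setting this equal to demand: 367 - 3pb = -154 + 9pb, so pb = 521/12.
Sellers receive ps = 521/12 + 20 = 761/12; q' = 367 − 3·(521/12) = 236.75.
Government outlay = subsidy × quantity = 20 × 236.75 = 4735.

Government cost = $4735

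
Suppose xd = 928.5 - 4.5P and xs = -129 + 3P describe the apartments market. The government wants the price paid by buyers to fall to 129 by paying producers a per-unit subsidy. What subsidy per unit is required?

Required subsidy s = 30 per unit

At a buyer price of 129, quantity demanded is 928.5 − 4.5·129 = 348.
Sellers supply 348 only when they receive Ps with -129 + 3·Ps = 348, i.e. Ps = 159.
s = Ps − Pb = 159 − 129 = 30.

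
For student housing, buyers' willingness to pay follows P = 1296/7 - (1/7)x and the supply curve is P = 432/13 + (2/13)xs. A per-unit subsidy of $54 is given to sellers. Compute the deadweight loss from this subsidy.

Deadweight loss = $4914

Pre-subsidy: 1296/7 - (1/7)x = 432/13 + (2/13)x gives x* = 512 and P* = 112.
With the subsidy, sellers receive Ps = Pb + 54 for each unit, where Pb is the price buyers pay.
On the curves, Pb = 1296/7 - (1/7)x and Ps = 432/13 + (2/13)x; the wedge Ps − Pb = 54 gives 432/13 + (2/13)x − (1296/7 - (1/7)x) = 54, so x' = 694.
Then Pb = 1296/7 − (1/7)·694 = 86 and Ps = 432/13 + (2/13)·694 = 140.
The subsidy expands output by 694 − 512 = 182 past the efficient level; on those units the gap between marginal cost and willingness to pay runs from 0 up to 54.
DWL = ½ × 54 × 182 = 4914.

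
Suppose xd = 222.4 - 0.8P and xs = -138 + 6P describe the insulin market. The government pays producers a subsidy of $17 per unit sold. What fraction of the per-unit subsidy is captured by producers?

Pre-subsidy: 222.4 - 0.8P = -138 + 6P gives P* = 53, x* = 180.
With the subsidy, sellers receive Ps = Pb + 17 for each unit, where Pb is the price buyers pay.
Supply in terms of Pb becomes xs = -138 + 6(Pb + 17) = -36 + 6Pb. Setting this equal to demand: 222.4 - 0.8Pb = -36 + 6Pb, so Pb = 38.
Sellers receive Ps = 38 + 17 = 55; x' = 222.4 − 0.8·38 = 192.
Buyers' price falls by P* − Pb = 53 − 38 = 15; sellers' price rises by Ps − P* = 55 − 53 = 2.
So producers capture 2/17 = 2/17 of each unit of subsidy.

Producer share = 2/17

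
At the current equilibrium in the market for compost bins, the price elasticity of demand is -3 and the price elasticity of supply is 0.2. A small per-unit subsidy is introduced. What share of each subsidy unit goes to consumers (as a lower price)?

For a small subsidy around the equilibrium, the benefit split depends on the relative slopes, which at a point are proportional to the elasticities.
Buyer share = εs/(εs + |εd|) = 0.2/(0.2 + 3) = 0.0625; seller share = |εd|/(εs + |εd|) = 0.9375.

Consumer share = 0.0625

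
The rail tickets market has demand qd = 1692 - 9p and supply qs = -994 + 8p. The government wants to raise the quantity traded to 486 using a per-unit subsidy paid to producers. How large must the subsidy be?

Required subsidy s = 51 per unit

At q = 486, invert demand for the buyer price: pb = (1692 − 486)/9 = 134; invert supply for the seller price: ps = (486 − (-994))/8 = 185.
The subsidy must fill the gap: s = ps − pb = 185 − 134 = 51.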